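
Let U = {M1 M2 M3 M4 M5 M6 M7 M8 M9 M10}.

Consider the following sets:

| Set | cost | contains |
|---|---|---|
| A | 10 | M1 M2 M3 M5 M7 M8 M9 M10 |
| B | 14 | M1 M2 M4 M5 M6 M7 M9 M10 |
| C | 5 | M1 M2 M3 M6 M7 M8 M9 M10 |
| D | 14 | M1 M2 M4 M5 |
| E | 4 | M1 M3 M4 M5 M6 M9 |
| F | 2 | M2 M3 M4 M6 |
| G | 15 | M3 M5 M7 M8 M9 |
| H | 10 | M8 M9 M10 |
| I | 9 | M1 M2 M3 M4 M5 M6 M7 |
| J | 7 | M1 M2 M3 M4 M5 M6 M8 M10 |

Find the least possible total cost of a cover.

C, E together cover every element (C ∪ E = {M1, M2, M3, M4, M5, M6, M7, M8, M9, M10}); total cost 5 + 4 = 9.
The greedy pick F, C, E costs 11; no covering selection beats 9.

9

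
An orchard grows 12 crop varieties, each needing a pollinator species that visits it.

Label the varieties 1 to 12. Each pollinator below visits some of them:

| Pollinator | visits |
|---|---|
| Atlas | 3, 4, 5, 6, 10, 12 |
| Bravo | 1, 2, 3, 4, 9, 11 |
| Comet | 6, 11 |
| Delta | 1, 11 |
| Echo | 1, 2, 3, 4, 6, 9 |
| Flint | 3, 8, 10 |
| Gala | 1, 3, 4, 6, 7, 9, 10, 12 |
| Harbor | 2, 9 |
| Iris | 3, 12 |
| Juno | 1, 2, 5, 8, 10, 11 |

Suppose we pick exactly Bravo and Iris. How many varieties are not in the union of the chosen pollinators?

Union of Bravo, Iris = {1, 2, 3, 4, 9, 11, 12}.
Not covered: 5, 6, 7, 8, 10 — 5 varieties.

5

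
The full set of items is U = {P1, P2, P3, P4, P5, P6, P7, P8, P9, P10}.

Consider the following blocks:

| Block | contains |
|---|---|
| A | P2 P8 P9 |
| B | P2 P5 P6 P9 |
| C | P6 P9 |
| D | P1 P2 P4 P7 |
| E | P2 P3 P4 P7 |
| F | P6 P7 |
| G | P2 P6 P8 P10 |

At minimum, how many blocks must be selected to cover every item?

4

B, D, E, and G cover everything between them: the union {P1, P2, P3, P4, P5, P6, P7, P8, P9, P10} is all of U.
No 3 of the 7 blocks cover everything (all 35 combinations miss at least one item), so 4 is optimal.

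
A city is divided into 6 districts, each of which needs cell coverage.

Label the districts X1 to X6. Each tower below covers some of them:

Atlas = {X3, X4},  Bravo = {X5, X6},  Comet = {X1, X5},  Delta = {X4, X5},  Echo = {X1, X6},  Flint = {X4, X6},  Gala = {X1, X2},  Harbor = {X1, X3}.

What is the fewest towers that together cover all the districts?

3

Atlas and Bravo and Gala together: Atlas ∪ Bravo ∪ Gala = {X1, X2, X3, X4, X5, X6} — every district is covered.
Each tower has at most 2 districts, and 2·2 = 4 < 6 — so at least 3 towers are needed, and 3 is optimal.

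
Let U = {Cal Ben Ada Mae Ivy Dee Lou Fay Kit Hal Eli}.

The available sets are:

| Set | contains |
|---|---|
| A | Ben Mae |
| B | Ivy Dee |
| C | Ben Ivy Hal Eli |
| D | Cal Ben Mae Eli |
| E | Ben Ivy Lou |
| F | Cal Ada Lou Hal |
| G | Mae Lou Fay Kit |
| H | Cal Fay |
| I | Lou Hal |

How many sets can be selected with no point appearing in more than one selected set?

A, B, H, I are pairwise disjoint (A={Ben,Mae}; B={Ivy,Dee}; H={Cal,Fay}; I={Lou,Hal}).
Every remaining set overlaps one of these, and no 5 of the listed sets are pairwise disjoint, so 4 is the maximum.

4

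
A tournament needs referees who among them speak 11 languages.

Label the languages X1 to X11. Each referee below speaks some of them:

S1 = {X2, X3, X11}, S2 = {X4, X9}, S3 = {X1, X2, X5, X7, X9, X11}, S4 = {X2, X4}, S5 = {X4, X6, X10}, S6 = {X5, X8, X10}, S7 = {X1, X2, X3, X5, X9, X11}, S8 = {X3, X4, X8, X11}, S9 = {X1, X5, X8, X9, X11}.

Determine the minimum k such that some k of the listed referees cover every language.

3

Take {S3, S5, S8}. Their union is {X1, X2, X3, X4, X5, X6, X7, X8, X9, X10, X11}, which is all 11 languages.
Only S5 contains X6, so S5 is forced; the remaining 8 languages need at least 2 more referees (each remaining referee adds at most 6) — so at least 3 referees are needed, and 3 is optimal.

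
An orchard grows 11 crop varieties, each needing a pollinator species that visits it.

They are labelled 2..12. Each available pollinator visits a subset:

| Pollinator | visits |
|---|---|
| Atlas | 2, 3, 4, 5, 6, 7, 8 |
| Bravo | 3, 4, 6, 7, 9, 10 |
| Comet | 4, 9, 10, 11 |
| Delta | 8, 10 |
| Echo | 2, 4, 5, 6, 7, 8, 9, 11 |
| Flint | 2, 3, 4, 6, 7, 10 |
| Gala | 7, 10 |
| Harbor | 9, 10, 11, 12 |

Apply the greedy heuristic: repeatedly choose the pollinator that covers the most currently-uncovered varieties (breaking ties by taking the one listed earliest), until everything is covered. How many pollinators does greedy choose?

3

Greedy: pick Echo (covers 8 new) → pick Bravo (covers 2 new) → pick Harbor (covers 1 new). Total picks: 3.
(The true minimum cover uses only 2 pollinators, so greedy is not optimal here.)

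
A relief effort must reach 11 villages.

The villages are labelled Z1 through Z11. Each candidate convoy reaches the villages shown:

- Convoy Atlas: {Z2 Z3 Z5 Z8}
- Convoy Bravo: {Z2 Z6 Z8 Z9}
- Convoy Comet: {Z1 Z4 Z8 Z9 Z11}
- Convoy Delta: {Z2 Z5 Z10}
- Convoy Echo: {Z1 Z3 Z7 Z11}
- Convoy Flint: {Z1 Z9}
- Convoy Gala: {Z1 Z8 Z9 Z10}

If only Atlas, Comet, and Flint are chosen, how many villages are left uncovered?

Union of Atlas, Comet, Flint = {Z1, Z2, Z3, Z4, Z5, Z8, Z9, Z11}.
Not covered: Z6, Z7, Z10 — 3 villages.

3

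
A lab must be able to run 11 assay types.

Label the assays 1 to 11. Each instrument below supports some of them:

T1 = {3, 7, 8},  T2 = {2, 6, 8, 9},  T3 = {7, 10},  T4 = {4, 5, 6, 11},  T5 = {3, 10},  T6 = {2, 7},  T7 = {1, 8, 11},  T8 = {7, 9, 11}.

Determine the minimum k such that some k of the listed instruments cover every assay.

T2 and T4 and T5 and T6 and T7 together: T2 ∪ T4 ∪ T5 ∪ T6 ∪ T7 = {1, 2, 3, 4, 5, 6, 7, 8, 9, 10, 11} — every assay is covered.
No 4 of the 8 instruments cover everything (all 70 combinations miss at least one assay), so 5 is optimal.

5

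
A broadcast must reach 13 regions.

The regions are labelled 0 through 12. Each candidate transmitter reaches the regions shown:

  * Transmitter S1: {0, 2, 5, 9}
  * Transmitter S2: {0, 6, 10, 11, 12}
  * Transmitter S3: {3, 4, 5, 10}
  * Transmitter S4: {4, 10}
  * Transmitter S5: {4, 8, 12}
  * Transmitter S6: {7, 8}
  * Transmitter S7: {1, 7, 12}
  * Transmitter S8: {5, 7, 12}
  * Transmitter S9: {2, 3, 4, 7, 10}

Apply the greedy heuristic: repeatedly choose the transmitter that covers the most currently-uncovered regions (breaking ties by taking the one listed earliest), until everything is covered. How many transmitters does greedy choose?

Greedy: pick S2 (covers 5 new) → pick S9 (covers 4 new) → pick S1 (covers 2 new) → pick S5 (covers 1 new) → pick S7 (covers 1 new). Total picks: 5.

5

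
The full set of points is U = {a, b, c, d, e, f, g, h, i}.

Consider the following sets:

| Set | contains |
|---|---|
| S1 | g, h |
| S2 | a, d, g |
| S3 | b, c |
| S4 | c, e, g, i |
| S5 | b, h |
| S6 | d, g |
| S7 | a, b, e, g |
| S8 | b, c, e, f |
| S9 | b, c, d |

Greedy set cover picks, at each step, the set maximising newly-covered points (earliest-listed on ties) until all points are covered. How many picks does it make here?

Greedy: pick S4 (covers 4 new) → pick S2 (covers 2 new) → pick S5 (covers 2 new) → pick S8 (covers 1 new). Total picks: 4.

4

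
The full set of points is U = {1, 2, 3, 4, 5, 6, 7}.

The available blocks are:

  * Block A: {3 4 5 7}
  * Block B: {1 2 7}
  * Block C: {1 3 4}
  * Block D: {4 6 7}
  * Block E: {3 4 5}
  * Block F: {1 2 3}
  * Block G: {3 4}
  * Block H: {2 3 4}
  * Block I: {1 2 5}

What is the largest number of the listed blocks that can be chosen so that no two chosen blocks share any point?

2

G, I are pairwise disjoint (G={3,4}; I={1,2,5}).
Every remaining block overlaps one of these, and no 3 of the listed blocks are pairwise disjoint, so 2 is the maximum.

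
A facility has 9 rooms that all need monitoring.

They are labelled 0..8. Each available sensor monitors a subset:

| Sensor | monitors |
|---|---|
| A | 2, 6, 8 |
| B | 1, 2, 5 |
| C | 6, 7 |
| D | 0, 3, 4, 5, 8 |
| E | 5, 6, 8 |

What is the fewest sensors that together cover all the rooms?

B and C and D together: B ∪ C ∪ D = {0, 1, 2, 3, 4, 5, 6, 7, 8} — every room is covered.
Only D contains 0, so D is forced; the remaining 4 rooms need at least 2 more sensors (each remaining sensor adds at most 2) — so at least 3 sensors are needed, and 3 is optimal.

3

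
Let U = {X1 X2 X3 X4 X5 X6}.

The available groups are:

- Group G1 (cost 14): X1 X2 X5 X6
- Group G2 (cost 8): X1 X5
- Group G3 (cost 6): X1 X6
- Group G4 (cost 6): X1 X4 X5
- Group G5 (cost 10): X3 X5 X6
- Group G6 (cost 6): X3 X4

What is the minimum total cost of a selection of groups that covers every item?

20

G1, G6 together cover every item (G1 ∪ G6 = {X1, X2, X3, X4, X5, X6}); total cost 14 + 6 = 20.
The greedy pick G4, G5, G1 costs 30; no covering selection beats 20.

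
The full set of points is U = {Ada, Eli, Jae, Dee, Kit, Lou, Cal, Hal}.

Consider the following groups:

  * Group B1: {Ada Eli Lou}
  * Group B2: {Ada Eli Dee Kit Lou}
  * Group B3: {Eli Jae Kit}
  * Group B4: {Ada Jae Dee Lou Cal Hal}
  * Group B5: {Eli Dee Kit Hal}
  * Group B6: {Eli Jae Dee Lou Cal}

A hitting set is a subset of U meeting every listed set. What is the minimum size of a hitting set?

Take H = {Eli, Cal}. Each listed group contains at least one of these, so H is a hitting set of size 2.
No single point lies in every group, so at least 2 are needed and 2 is optimal.

2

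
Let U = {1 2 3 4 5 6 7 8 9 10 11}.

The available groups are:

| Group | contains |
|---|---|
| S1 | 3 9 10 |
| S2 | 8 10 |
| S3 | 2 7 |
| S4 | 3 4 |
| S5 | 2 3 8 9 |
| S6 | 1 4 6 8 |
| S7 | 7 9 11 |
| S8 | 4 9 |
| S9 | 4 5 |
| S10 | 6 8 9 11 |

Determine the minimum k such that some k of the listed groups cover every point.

S2, S5, S6, S7, and S9 cover everything between them: the union {1, 2, 3, 4, 5, 6, 7, 8, 9, 10, 11} is all of U.
No 4 of the 10 groups cover everything (all 210 combinations miss at least one point), so 5 is optimal.

5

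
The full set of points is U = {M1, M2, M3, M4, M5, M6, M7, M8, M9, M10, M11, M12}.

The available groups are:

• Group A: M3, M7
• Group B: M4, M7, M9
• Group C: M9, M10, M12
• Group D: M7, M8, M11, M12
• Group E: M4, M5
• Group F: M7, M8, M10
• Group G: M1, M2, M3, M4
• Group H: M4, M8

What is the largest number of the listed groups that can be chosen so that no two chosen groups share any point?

3

A, C, H are pairwise disjoint (A={M3,M7}; C={M9,M10,M12}; H={M4,M8}).
Every remaining group overlaps one of these, and no 4 of the listed groups are pairwise disjoint, so 3 is the maximum.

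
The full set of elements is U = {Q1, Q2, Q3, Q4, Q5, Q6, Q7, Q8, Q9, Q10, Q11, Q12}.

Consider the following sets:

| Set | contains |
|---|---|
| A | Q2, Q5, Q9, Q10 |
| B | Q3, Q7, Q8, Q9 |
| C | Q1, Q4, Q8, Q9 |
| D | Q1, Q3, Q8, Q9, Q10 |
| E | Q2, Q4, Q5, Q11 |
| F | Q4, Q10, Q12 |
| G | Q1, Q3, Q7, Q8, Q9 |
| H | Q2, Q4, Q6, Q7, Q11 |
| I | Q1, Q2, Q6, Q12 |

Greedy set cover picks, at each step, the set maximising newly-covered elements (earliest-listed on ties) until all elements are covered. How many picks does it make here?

4

Greedy: pick D (covers 5 new) → pick H (covers 5 new) → pick A (covers 1 new) → pick F (covers 1 new). Total picks: 4.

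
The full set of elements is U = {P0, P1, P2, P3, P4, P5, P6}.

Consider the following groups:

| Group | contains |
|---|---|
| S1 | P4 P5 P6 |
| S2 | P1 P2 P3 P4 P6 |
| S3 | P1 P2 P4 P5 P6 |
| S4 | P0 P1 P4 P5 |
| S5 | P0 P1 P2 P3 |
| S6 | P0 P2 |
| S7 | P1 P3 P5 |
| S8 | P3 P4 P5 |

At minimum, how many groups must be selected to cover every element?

S2 and S4 together: S2 ∪ S4 = {P0, P1, P2, P3, P4, P5, P6} — every element is covered.
No single group has all 7 elements (the largest, S2, has 5), so 2 is optimal.

2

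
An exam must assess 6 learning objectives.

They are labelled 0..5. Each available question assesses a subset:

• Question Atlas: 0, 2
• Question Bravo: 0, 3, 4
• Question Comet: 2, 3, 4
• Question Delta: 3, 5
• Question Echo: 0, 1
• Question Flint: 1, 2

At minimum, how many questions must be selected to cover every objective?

3

Bravo and Delta and Flint together: Bravo ∪ Delta ∪ Flint = {0, 1, 2, 3, 4, 5} — every objective is covered.
Only Delta contains 5, so Delta is forced; the remaining 4 objectives need at least 2 more questions (each remaining question adds at most 2) — so at least 3 questions are needed, and 3 is optimal.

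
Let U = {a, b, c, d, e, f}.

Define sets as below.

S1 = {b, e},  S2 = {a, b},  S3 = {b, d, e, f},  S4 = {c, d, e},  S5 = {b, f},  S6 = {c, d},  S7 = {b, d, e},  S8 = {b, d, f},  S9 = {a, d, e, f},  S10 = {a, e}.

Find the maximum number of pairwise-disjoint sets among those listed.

3

S5, S6, S10 are pairwise disjoint (S5={b,f}; S6={c,d}; S10={a,e}).
Every remaining set overlaps one of these, and no 4 of the listed sets are pairwise disjoint, so 3 is the maximum.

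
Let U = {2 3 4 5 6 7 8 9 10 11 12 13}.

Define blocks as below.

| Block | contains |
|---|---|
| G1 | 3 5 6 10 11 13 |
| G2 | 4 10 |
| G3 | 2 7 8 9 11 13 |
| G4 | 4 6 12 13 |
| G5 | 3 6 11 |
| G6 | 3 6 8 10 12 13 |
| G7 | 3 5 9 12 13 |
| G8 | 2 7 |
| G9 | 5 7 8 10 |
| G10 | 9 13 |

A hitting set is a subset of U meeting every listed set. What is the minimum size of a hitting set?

The 4 points {2, 6, 10, 13} hit every block.
The blocks G2, G5, G8, G10 are pairwise disjoint, so any hitting set needs a separate point for each — at least 4. Hence 4 is optimal.

4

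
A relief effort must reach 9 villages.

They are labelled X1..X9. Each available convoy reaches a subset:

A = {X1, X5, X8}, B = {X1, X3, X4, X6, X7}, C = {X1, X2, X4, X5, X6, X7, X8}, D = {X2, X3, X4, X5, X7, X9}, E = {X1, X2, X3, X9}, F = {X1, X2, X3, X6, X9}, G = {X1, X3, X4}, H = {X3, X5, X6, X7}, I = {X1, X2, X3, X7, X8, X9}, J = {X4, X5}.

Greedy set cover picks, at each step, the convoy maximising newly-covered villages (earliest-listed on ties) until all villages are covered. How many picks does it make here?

2

Greedy: pick C (covers 7 new) → pick D (covers 2 new). Total picks: 2.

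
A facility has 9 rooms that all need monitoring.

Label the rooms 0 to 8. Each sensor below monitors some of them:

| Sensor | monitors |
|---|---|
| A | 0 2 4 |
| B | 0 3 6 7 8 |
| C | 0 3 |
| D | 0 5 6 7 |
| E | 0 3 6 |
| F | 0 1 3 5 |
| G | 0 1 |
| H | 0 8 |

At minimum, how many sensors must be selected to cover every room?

3

Take {A, B, F}. Their union is {0, 1, 2, 3, 4, 5, 6, 7, 8}, which is all 9 rooms.
Only A contains 2, so A is forced; the remaining 6 rooms need at least 2 more sensors (each remaining sensor adds at most 4) — so at least 3 sensors are needed, and 3 is optimal.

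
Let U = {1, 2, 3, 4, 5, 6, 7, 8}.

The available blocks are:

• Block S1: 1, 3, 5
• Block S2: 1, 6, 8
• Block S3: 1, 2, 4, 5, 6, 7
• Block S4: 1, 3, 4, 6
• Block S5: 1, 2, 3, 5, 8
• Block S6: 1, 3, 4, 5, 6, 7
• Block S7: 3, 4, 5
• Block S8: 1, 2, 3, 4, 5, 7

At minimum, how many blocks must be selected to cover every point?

Take {S2, S8}. Their union is {1, 2, 3, 4, 5, 6, 7, 8}, which is all 8 points.
No single block has all 8 points (the largest, S3, has 6), so 2 is optimal.

2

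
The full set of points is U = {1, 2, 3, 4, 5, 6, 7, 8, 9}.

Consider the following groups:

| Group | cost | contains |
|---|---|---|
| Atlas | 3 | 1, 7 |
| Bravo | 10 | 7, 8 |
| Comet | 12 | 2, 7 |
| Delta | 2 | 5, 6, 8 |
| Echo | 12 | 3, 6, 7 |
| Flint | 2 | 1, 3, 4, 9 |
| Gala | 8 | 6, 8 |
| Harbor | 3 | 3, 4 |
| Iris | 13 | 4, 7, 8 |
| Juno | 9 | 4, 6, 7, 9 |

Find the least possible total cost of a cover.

16

Comet, Delta, Flint together cover every point (Comet ∪ Delta ∪ Flint = {1, 2, 3, 4, 5, 6, 7, 8, 9}); total cost 12 + 2 + 2 = 16.
The greedy pick Flint, Delta, Atlas, Comet costs 19; no covering selection beats 16.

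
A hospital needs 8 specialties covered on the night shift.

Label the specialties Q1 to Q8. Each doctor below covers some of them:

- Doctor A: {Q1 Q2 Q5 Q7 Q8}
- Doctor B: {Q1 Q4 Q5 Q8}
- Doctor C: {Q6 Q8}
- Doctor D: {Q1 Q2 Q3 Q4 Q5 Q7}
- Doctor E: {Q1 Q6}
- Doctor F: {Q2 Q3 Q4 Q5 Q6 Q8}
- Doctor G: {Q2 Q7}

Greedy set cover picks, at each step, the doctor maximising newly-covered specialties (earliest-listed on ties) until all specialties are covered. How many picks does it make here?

Greedy: pick D (covers 6 new) → pick C (covers 2 new). Total picks: 2.

2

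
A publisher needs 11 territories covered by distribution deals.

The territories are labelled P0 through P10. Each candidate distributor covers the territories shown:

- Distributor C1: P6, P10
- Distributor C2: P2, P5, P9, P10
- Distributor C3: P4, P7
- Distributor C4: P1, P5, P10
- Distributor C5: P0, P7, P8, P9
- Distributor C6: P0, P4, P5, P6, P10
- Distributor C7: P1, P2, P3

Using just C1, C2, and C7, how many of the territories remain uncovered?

Union of C1, C2, C7 = {P1, P2, P3, P5, P6, P9, P10}.
Not covered: P0, P4, P7, P8 — 4 territories.

4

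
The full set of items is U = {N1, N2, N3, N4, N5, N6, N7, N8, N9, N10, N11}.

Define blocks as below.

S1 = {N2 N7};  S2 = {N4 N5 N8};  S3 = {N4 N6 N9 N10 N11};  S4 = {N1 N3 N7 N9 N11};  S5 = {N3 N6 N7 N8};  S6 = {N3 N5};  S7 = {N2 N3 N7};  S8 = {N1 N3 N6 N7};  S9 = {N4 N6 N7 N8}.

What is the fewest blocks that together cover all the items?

4

S2 and S3 and S7 and S8 together: S2 ∪ S3 ∪ S7 ∪ S8 = {N1, N2, N3, N4, N5, N6, N7, N8, N9, N10, N11} — every item is covered.
No 3 of the 9 blocks cover everything (all 84 combinations miss at least one item), so 4 is optimal.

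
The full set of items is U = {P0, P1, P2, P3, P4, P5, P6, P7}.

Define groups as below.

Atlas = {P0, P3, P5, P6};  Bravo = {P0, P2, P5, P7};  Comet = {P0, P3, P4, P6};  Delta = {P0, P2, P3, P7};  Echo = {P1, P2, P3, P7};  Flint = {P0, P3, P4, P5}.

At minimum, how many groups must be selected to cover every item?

Atlas, Comet, and Echo cover everything between them: the union {P0, P1, P2, P3, P4, P5, P6, P7} is all of U.
Only Echo contains P1, so Echo is forced; the remaining 4 items need at least 2 more groups (each remaining group adds at most 3) — so at least 3 groups are needed, and 3 is optimal.

3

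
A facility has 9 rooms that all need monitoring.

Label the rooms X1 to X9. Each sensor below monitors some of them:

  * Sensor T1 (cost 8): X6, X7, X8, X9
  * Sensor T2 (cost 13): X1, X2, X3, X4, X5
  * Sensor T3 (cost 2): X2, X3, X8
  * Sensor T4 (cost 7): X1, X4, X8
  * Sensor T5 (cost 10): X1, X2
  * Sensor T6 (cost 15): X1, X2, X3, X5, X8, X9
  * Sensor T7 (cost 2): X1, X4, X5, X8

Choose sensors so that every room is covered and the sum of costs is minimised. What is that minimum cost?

12

T1, T3, T7 together cover every room (T1 ∪ T3 ∪ T7 = {X1, X2, X3, X4, X5, X6, X7, X8, X9}); total cost 8 + 2 + 2 = 12.
No covering selection has total cost below 12.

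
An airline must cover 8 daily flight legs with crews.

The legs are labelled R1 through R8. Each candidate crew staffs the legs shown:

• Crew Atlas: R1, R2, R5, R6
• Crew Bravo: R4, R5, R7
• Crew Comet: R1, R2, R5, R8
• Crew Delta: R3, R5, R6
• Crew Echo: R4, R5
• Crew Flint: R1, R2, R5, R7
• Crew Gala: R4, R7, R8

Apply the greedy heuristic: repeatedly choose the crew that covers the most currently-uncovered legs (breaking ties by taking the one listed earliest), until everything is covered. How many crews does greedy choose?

Greedy: pick Atlas (covers 4 new) → pick Gala (covers 3 new) → pick Delta (covers 1 new). Total picks: 3.

3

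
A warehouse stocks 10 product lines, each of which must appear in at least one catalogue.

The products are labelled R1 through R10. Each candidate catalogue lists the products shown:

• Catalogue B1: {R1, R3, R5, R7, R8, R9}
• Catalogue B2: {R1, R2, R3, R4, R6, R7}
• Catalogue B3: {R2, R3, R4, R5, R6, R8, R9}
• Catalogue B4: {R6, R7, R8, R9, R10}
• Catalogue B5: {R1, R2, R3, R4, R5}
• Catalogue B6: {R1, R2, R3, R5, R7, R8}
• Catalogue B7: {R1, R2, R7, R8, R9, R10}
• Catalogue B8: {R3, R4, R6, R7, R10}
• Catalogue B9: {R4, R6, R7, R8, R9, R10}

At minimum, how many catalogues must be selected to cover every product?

B5 and B9 together: B5 ∪ B9 = {R1, R2, R3, R4, R5, R6, R7, R8, R9, R10} — every product is covered.
No single catalogue has all 10 products (the largest, B3, has 7), so 2 is optimal.

2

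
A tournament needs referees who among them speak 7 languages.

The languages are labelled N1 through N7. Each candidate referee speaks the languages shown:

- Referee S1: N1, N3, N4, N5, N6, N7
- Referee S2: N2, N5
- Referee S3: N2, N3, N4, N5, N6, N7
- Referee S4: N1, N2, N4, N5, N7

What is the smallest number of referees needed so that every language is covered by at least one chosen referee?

2

S1 and S2 together: S1 ∪ S2 = {N1, N2, N3, N4, N5, N6, N7} — every language is covered.
No single referee has all 7 languages (the largest, S1, has 6), so 2 is optimal.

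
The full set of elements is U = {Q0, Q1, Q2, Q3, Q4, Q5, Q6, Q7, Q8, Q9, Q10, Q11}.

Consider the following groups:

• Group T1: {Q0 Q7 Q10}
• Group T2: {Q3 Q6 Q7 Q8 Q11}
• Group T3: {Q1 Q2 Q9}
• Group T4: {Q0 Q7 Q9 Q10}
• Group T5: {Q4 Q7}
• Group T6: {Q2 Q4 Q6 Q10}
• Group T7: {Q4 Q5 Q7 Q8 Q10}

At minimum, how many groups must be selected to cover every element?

4

T2 and T3 and T4 and T7 together: T2 ∪ T3 ∪ T4 ∪ T7 = {Q0, Q1, Q2, Q3, Q4, Q5, Q6, Q7, Q8, Q9, Q10, Q11} — every element is covered.
Only T2 contains Q3, so T2 is forced; the remaining 7 elements need at least 3 more groups (each remaining group adds at most 3) — so at least 4 groups are needed, and 4 is optimal.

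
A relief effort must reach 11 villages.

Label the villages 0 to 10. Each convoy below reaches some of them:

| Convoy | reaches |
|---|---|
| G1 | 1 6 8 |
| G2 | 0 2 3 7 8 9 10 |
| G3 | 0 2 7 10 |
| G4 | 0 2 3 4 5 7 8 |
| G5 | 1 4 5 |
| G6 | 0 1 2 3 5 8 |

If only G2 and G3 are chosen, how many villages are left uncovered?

Union of G2, G3 = {0, 2, 3, 7, 8, 9, 10}.
Not covered: 1, 4, 5, 6 — 4 villages.

4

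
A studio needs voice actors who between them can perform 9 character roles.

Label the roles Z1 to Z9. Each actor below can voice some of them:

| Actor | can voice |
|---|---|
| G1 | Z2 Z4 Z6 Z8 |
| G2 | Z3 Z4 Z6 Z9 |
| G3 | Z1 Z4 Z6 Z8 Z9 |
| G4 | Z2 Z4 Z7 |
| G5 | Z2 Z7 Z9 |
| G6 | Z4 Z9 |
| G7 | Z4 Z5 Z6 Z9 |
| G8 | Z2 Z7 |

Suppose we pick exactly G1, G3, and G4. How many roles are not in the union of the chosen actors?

2

Union of G1, G3, G4 = {Z1, Z2, Z4, Z6, Z7, Z8, Z9}.
Not covered: Z3, Z5 — 2 roles.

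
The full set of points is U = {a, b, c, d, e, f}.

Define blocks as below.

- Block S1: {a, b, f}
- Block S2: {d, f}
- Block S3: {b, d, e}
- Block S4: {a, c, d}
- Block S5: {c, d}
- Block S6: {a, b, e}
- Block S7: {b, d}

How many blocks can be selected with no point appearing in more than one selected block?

2

S5, S6 are pairwise disjoint (S5={c,d}; S6={a,b,e}).
Every remaining block overlaps one of these, and no 3 of the listed blocks are pairwise disjoint, so 2 is the maximum.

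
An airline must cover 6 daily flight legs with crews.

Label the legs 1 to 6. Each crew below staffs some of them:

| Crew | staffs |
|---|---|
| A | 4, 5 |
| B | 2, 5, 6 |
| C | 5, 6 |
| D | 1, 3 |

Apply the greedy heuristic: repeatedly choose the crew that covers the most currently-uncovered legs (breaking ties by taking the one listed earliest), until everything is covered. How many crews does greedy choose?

3

Greedy: pick B (covers 3 new) → pick D (covers 2 new) → pick A (covers 1 new). Total picks: 3.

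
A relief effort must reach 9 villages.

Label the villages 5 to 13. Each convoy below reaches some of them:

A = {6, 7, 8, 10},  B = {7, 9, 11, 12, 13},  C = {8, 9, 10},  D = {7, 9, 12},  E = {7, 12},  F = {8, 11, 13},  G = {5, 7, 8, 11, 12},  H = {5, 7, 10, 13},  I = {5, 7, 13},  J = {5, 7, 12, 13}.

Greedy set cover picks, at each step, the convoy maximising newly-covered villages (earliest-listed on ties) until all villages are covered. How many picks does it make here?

3

Greedy: pick B (covers 5 new) → pick A (covers 3 new) → pick G (covers 1 new). Total picks: 3.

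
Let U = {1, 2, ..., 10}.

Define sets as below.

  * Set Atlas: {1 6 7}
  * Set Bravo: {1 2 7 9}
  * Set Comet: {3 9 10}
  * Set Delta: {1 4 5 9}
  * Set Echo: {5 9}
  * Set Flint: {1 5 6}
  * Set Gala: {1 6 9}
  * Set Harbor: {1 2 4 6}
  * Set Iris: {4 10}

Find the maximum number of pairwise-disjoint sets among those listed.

3

Atlas, Echo, Iris are pairwise disjoint (Atlas={1,6,7}; Echo={5,9}; Iris={4,10}).
Every remaining set overlaps one of these, and no 4 of the listed sets are pairwise disjoint, so 3 is the maximum.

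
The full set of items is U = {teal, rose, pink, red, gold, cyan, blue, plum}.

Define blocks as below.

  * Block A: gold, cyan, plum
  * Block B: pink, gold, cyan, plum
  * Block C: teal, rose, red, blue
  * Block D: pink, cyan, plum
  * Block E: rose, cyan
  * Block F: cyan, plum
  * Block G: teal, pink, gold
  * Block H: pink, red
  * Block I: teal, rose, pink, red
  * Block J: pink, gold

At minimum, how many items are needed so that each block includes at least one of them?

T = {teal, pink, cyan} meets every block (each contains at least one member of T), and |T| = 3.
The blocks C, F, J are pairwise disjoint, so any hitting set needs a separate item for each — at least 3. Hence 3 is optimal.

3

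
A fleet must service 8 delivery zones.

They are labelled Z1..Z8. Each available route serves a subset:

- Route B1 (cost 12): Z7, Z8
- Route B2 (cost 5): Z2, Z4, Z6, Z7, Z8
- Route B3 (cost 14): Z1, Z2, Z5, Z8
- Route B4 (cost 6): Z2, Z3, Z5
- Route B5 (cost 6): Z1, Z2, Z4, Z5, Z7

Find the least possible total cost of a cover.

17

B2, B4, B5 together cover every zone (B2 ∪ B4 ∪ B5 = {Z1, Z2, Z3, Z4, Z5, Z6, Z7, Z8}); total cost 5 + 6 + 6 = 17.
No covering selection has total cost below 17.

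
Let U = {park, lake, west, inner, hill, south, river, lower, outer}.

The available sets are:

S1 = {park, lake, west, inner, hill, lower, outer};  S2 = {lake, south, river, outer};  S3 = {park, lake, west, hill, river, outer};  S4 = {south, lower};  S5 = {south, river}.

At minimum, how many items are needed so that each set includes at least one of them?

2

Take H = {hill, south}. Each listed set contains at least one of these, so H is a hitting set of size 2.
The sets S3, S4 are pairwise disjoint, so any hitting set needs a separate item for each — at least 2. Hence 2 is optimal.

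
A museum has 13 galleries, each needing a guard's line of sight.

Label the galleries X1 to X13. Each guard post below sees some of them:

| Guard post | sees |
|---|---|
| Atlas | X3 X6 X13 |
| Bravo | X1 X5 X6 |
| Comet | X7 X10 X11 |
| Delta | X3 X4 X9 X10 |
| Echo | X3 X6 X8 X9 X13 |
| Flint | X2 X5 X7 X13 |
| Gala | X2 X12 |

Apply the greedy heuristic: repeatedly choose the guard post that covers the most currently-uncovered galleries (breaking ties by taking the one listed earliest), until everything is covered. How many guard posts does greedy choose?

5

Greedy: pick Echo (covers 5 new) → pick Comet (covers 3 new) → pick Bravo (covers 2 new) → pick Gala (covers 2 new) → pick Delta (covers 1 new). Total picks: 5.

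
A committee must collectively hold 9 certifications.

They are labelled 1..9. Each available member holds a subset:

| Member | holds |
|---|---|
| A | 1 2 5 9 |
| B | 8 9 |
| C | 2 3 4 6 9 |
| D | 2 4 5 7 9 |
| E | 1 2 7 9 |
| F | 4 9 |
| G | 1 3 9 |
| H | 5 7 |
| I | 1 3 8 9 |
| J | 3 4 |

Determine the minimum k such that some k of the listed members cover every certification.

Take {C, D, I}. Their union is {1, 2, 3, 4, 5, 6, 7, 8, 9}, which is all 9 certifications.
Only C contains 6, so C is forced; the remaining 4 certifications need at least 2 more members (each remaining member adds at most 2) — so at least 3 members are needed, and 3 is optimal.

3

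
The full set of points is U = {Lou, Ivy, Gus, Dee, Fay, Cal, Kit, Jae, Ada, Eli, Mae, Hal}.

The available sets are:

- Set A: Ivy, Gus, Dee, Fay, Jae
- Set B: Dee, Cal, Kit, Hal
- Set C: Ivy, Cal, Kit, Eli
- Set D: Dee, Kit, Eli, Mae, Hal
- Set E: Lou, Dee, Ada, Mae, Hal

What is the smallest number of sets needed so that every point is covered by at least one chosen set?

A, C, and E cover everything between them: the union {Lou, Ivy, Gus, Dee, Fay, Cal, Kit, Jae, Ada, Eli, Mae, Hal} is all of U.
Each set has at most 5 points, and 2·5 = 10 < 12 — so at least 3 sets are needed, and 3 is optimal.

3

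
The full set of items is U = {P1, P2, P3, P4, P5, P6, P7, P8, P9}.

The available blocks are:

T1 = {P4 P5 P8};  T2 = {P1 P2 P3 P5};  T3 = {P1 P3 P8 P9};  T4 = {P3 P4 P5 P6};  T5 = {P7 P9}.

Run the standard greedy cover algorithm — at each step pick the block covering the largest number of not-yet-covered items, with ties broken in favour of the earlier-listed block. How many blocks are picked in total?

4

Greedy: pick T2 (covers 4 new) → pick T1 (covers 2 new) → pick T5 (covers 2 new) → pick T4 (covers 1 new). Total picks: 4.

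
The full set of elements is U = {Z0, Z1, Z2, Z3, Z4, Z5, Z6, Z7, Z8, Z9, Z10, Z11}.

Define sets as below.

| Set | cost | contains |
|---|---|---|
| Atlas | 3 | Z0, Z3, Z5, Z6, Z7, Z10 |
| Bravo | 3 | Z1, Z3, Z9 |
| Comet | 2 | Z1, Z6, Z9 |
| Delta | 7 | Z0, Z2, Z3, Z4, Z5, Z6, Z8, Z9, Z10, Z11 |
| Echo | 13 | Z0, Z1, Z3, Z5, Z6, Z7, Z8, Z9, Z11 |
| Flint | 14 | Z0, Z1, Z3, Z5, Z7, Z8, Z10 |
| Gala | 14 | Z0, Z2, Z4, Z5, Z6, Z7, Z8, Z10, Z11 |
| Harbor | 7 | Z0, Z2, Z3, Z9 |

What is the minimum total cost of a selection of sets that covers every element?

Atlas, Comet, Delta together cover every element (Atlas ∪ Comet ∪ Delta = {Z0, Z1, Z2, Z3, Z4, Z5, Z6, Z7, Z8, Z9, Z10, Z11}); total cost 3 + 2 + 7 = 12.
No covering selection has total cost below 12.

12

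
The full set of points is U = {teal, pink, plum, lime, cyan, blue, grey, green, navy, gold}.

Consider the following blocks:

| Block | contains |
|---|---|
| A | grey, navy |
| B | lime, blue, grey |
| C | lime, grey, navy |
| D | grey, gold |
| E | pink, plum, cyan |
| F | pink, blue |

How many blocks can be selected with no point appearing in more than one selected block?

2

C, E are pairwise disjoint (C={lime,grey,navy}; E={pink,plum,cyan}).
Every remaining block overlaps one of these, and no 3 of the listed blocks are pairwise disjoint, so 2 is the maximum.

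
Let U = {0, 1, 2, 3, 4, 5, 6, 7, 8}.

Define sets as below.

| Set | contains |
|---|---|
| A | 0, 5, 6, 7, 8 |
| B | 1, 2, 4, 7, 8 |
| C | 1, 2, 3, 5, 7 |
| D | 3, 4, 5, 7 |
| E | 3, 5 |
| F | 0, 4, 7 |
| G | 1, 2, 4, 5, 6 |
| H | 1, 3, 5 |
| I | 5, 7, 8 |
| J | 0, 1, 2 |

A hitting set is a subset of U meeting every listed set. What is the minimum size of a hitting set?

The 3 items {0, 2, 5} hit every set.
No choice of 2 items meets every set, so 3 is the minimum.

3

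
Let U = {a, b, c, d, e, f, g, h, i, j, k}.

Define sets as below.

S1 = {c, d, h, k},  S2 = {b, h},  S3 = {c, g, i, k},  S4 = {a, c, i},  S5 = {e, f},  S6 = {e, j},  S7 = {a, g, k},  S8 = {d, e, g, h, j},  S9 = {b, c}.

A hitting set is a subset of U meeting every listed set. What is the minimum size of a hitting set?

T = {c, e, g, h} meets every set (each contains at least one member of T), and |T| = 4.
No choice of 3 elements meets every set, so 4 is the minimum.

4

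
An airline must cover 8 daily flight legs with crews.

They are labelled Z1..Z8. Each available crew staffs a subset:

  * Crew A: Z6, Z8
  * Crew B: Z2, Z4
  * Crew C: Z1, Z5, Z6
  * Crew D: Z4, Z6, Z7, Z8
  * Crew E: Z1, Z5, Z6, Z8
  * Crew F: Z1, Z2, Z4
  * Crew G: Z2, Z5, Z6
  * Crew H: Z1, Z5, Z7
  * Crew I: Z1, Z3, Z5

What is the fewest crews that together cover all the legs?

3

Take {D, G, I}. Their union is {Z1, Z2, Z3, Z4, Z5, Z6, Z7, Z8}, which is all 8 legs.
Only I contains Z3, so I is forced; the remaining 5 legs need at least 2 more crews (each remaining crew adds at most 4) — so at least 3 crews are needed, and 3 is optimal.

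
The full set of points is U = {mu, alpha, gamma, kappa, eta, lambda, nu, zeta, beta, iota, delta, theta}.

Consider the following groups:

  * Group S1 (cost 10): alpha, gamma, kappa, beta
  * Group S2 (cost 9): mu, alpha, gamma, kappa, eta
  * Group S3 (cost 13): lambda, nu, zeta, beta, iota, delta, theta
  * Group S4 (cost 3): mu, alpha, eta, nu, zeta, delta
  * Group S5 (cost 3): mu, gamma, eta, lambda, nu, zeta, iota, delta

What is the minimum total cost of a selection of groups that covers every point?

S2, S3 together cover every point (S2 ∪ S3 = {mu, alpha, gamma, kappa, eta, lambda, nu, zeta, beta, iota, delta, theta}); total cost 9 + 13 = 22.
The greedy pick S5, S4, S1, S3 costs 29; no covering selection beats 22.

22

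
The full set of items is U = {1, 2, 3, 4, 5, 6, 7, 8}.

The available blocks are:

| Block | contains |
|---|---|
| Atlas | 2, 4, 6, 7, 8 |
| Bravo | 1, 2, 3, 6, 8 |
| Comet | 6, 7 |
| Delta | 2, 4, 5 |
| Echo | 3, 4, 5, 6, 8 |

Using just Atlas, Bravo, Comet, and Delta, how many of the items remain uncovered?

0

Union of Atlas, Bravo, Comet, Delta = {1, 2, 3, 4, 5, 6, 7, 8} — that's every item, so 0 are uncovered.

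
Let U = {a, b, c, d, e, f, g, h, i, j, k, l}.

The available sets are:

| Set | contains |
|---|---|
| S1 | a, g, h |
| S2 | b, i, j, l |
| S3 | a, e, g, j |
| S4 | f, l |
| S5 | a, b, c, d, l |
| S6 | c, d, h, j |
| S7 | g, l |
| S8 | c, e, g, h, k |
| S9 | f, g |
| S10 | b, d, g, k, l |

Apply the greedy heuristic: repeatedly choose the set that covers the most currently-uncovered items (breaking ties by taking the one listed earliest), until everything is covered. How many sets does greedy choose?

Greedy: pick S5 (covers 5 new) → pick S8 (covers 4 new) → pick S2 (covers 2 new) → pick S4 (covers 1 new). Total picks: 4.

4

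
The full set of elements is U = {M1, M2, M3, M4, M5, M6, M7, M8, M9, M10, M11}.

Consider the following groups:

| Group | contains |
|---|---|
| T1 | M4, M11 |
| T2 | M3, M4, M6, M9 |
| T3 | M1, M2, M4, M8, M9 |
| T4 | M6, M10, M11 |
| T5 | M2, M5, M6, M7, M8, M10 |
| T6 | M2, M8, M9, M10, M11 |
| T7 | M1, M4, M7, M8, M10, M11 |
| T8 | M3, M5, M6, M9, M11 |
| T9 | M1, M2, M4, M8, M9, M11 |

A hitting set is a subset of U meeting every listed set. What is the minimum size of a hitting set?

Take H = {M7, M9, M11}. Each listed group contains at least one of these, so H is a hitting set of size 3.
No choice of 2 elements meets every group, so 3 is the minimum.

3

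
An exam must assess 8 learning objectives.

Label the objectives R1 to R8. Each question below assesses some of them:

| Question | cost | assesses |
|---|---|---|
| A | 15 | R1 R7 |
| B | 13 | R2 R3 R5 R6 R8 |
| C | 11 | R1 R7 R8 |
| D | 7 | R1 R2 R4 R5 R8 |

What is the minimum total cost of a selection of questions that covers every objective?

B, C, D together cover every objective (B ∪ C ∪ D = {R1, R2, R3, R4, R5, R6, R7, R8}); total cost 13 + 11 + 7 = 31.
No covering selection has total cost below 31.

31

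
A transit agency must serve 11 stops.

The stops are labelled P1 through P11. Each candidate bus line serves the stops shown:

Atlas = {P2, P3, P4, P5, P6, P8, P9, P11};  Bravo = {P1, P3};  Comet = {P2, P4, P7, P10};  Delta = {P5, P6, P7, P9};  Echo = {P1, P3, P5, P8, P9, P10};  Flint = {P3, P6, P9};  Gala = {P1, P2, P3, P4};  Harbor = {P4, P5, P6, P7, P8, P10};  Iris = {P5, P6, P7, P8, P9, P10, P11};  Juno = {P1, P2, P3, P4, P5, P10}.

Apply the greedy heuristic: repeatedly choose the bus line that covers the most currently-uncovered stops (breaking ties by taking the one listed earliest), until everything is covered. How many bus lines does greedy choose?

3

Greedy: pick Atlas (covers 8 new) → pick Comet (covers 2 new) → pick Bravo (covers 1 new). Total picks: 3.
(The true minimum cover uses only 2 bus lines, so greedy is not optimal here.)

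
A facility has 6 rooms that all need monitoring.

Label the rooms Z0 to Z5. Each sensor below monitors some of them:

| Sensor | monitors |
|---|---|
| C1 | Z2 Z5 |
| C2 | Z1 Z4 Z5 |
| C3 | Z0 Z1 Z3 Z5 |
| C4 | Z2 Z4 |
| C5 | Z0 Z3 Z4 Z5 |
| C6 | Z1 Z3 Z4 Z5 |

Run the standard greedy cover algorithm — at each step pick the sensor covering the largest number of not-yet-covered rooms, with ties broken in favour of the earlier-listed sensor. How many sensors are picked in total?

2

Greedy: pick C3 (covers 4 new) → pick C4 (covers 2 new). Total picks: 2.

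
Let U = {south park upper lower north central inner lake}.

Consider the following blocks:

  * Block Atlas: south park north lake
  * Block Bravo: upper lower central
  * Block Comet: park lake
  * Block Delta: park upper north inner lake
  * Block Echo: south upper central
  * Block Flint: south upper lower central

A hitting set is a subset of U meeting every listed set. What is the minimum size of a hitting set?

The 2 items {central, lake} hit every block.
The blocks Bravo, Comet are pairwise disjoint, so any hitting set needs a separate item for each — at least 2. Hence 2 is optimal.

2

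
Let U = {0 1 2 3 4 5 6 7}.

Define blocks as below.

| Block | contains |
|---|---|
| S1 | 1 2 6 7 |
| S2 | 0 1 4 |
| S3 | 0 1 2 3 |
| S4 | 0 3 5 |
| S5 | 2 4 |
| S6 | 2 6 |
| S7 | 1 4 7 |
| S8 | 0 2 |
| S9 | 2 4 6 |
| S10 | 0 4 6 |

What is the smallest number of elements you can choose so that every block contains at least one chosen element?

3

The 3 elements {0, 2, 4} hit every block.
The blocks S4, S6, S7 are pairwise disjoint, so any hitting set needs a separate element for each — at least 3. Hence 3 is optimal.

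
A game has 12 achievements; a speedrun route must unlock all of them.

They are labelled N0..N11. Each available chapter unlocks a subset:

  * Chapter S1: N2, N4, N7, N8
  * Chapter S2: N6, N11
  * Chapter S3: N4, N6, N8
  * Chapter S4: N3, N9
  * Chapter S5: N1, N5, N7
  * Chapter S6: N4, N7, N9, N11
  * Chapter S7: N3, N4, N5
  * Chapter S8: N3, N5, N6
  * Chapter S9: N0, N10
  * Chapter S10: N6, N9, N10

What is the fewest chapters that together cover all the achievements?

Take {S1, S5, S6, S8, S9}. Their union is {N0, N1, N2, N3, N4, N5, N6, N7, N8, N9, N10, N11}, which is all 12 achievements.
No 4 of the 10 chapters cover everything (all 210 combinations miss at least one achievement), so 5 is optimal.

5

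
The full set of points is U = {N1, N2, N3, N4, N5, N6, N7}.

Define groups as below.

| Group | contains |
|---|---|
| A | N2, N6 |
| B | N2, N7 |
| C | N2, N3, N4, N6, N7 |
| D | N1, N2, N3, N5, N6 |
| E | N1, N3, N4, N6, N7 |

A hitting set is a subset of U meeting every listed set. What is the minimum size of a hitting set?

H = {N1, N2} meets every group (each contains at least one member of H), and |H| = 2.
No single point lies in every group, so at least 2 are needed and 2 is optimal.

2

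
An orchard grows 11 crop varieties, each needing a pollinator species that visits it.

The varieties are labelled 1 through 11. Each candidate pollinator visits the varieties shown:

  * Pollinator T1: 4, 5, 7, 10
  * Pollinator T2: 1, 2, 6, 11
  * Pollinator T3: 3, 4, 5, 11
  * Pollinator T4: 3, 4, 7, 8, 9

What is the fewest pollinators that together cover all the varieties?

3

T1 and T2 and T4 together: T1 ∪ T2 ∪ T4 = {1, 2, 3, 4, 5, 6, 7, 8, 9, 10, 11} — every variety is covered.
Each pollinator has at most 5 varieties, and 2·5 = 10 < 11 — so at least 3 pollinators are needed, and 3 is optimal.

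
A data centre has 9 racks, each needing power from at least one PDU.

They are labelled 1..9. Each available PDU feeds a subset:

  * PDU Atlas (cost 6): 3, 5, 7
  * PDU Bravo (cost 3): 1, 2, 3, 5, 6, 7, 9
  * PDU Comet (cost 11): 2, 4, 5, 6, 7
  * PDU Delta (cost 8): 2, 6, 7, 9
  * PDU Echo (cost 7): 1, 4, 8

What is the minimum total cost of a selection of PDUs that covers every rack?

Bravo, Echo together cover every rack (Bravo ∪ Echo = {1, 2, 3, 4, 5, 6, 7, 8, 9}); total cost 3 + 7 = 10.
No covering selection has total cost below 10.

10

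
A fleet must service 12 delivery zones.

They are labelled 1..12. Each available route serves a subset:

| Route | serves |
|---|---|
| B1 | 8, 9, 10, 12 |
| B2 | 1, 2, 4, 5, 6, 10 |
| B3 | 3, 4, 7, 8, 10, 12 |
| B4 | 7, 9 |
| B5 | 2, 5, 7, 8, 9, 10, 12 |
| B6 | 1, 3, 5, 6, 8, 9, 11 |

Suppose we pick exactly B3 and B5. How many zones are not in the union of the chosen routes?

Union of B3, B5 = {2, 3, 4, 5, 7, 8, 9, 10, 12}.
Not covered: 1, 6, 11 — 3 zones.

3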